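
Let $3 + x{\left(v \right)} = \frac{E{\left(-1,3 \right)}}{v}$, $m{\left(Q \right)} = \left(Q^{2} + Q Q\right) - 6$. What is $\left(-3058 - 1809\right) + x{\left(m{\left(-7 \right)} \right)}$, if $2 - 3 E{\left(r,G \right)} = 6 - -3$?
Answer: $- \frac{1344127}{276} \approx -4870.0$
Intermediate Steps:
$E{\left(r,G \right)} = - \frac{7}{3}$ ($E{\left(r,G \right)} = \frac{2}{3} - \frac{6 - -3}{3} = \frac{2}{3} - \frac{6 + 3}{3} = \frac{2}{3} - 3 = - \frac{7}{3}$)
$m{\left(Q \right)} = -6 + 2 Q^{2}$ ($m{\left(Q \right)} = \left(Q^{2} + Q^{2}\right) - 6 = 2 Q^{2} - 6 = -6 + 2 Q^{2}$)
$x{\left(v \right)} = -3 - \frac{7}{3 v}$
$\left(-3058 - 1809\right) + x{\left(m{\left(-7 \right)} \right)} = \left(-3058 - 1809\right) - \left(3 + \frac{7}{3 \left(-6 + 2 \left(-7\right)^{2}\right)}\right) = -4867 - \left(3 + \frac{7}{3 \left(-6 + 2 \cdot 49\right)}\right) = -4867 - \left(3 + \frac{7}{3 \left(-6 + 98\right)}\right) = -4867 - \left(3 + \frac{7}{3 \cdot 92}\right) = -4867 - \frac{835}{276} = - \frac{1344127}{276}$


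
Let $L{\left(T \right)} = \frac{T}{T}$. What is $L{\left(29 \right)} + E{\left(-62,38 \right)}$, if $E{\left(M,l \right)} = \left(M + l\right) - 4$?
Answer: $-27$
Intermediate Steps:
$E{\left(M,l \right)} = -4 + M + l$
$L{\left(T \right)} = 1$
$L{\left(29 \right)} + E{\left(-62,38 \right)} = 1 - 28 = -27$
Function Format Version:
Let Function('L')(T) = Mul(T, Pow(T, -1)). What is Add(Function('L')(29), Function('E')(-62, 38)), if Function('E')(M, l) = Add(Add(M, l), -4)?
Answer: -27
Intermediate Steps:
Function('E')(M, l) = Add(-4, M, l)
Function('L')(T) = 1
Add(Function('L')(29), Function('E')(-62, 38)) = Add(1, Add(-4, -62, 38)) = Add(1, -28) = -27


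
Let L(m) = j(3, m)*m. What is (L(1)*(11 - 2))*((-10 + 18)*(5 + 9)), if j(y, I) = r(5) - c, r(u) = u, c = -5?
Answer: 10080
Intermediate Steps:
j(y, I) = 10 (j(y, I) = 5 - 1*(-5) = 5 + 5 = 10)
L(m) = 10*m
(L(1)*(11 - 2))*((-10 + 18)*(5 + 9)) = ((10*1)*(11 - 2))*((-10 + 18)*(5 + 9)) = (10*9)*(8*14) = 90*112 = 10080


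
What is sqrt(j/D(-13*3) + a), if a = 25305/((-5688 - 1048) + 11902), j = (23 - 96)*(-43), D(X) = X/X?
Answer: sqrt(190256154)/246 ≈ 56.070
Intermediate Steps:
D(X) = 1
j = 3139 (j = -73*(-43) = 3139)
a = 1205/246 (a = 25305/(-6736 + 11902) = 25305/5166 = 25305*(1/5166) = 1205/246 ≈ 4.8984)
sqrt(j/D(-13*3) + a) = sqrt(3139/1 + 1205/246) = sqrt(3139*1 + 1205/246) = sqrt(3139 + 1205/246) = sqrt(773399/246) = sqrt(190256154)/246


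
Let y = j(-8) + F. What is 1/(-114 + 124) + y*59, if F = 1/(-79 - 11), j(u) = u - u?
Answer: -5/9 ≈ -0.55556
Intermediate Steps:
j(u) = 0
F = -1/90 (F = 1/(-90) = -1/90 ≈ -0.011111)
y = -1/90 (y = 0 - 1/90 = -1/90 ≈ -0.011111)
1/(-114 + 124) + y*59 = 1/(-114 + 124) - 1/90*59 = 1/10 - 59/90 = -5/9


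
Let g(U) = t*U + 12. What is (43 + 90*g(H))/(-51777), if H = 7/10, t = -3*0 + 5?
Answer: -1438/51777 ≈ -0.027773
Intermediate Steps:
t = 5 (t = 0 + 5 = 5)
H = 7/10 (H = 7*(1/10) = 7/10 ≈ 0.70000)
g(U) = 12 + 5*U (g(U) = 5*U + 12 = 12 + 5*U)
(43 + 90*g(H))/(-51777) = (43 + 90*(12 + 5*(7/10)))/(-51777) = (43 + 90*(12 + 7/2))*(-1/51777) = (43 + 90*(31/2))*(-1/51777) = (43 + 1395)*(-1/51777) = 1438*(-1/51777) = -1438/51777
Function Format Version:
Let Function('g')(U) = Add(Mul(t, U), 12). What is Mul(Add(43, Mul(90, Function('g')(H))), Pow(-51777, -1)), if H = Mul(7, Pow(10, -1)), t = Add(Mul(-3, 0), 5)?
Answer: Rational(-1438, 51777) ≈ -0.027773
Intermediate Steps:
t = 5 (t = Add(0, 5) = 5)
H = Rational(7, 10) (H = Mul(7, Rational(1, 10)) = Rational(7, 10) ≈ 0.70000)
Function('g')(U) = Add(12, Mul(5, U)) (Function('g')(U) = Add(Mul(5, U), 12) = Add(12, Mul(5, U)))
Mul(Add(43, Mul(90, Function('g')(H))), Pow(-51777, -1)) = Mul(Add(43, Mul(90, Add(12, Mul(5, Rational(7, 10))))), Pow(-51777, -1)) = Mul(Add(43, Mul(90, Add(12, Rational(7, 2)))), Rational(-1, 51777)) = Mul(Add(43, Mul(90, Rational(31, 2))), Rational(-1, 51777)) = Mul(Add(43, 1395), Rational(-1, 51777)) = Mul(1438, Rational(-1, 51777)) = Rational(-1438, 51777)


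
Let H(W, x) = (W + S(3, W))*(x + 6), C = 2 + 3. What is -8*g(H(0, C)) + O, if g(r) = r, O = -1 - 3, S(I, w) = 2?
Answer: -180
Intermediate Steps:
C = 5
O = -4
H(W, x) = (2 + W)*(6 + x) (H(W, x) = (W + 2)*(x + 6) = (2 + W)*(6 + x))
-8*g(H(0, C)) + O = -8*(12 + 2*5 + 6*0 + 0*5) - 4 = -8*(12 + 10 + 0 + 0) - 4 = -8*22 - 4 = -176 - 4 = -180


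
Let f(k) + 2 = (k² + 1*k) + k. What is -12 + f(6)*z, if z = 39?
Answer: 1782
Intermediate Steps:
f(k) = -2 + k² + 2*k (f(k) = -2 + ((k² + 1*k) + k) = -2 + ((k² + k) + k) = -2 + ((k + k²) + k) = -2 + (k² + 2*k) = -2 + k² + 2*k)
-12 + f(6)*z = -12 + (-2 + 6² + 2*6)*39 = -12 + (-2 + 36 + 12)*39 = -12 + 46*39 = -12 + 1794 = 1782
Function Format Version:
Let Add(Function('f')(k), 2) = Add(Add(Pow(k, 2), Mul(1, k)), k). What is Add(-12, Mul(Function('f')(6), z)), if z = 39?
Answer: 1782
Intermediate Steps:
Function('f')(k) = Add(-2, Pow(k, 2), Mul(2, k)) (Function('f')(k) = Add(-2, Add(Add(Pow(k, 2), Mul(1, k)), k)) = Add(-2, Add(Add(Pow(k, 2), k), k)) = Add(-2, Add(Add(k, Pow(k, 2)), k)) = Add(-2, Add(Pow(k, 2), Mul(2, k))) = Add(-2, Pow(k, 2), Mul(2, k)))
Add(-12, Mul(Function('f')(6), z)) = Add(-12, Mul(Add(-2, Pow(6, 2), Mul(2, 6)), 39)) = Add(-12, Mul(Add(-2, 36, 12), 39)) = Add(-12, Mul(46, 39)) = Add(-12, 1794) = 1782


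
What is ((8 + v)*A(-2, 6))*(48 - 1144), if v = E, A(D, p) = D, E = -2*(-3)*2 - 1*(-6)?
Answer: 56992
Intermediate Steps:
E = 18 (E = 6*2 + 6 = 12 + 6 = 18)
v = 18
((8 + v)*A(-2, 6))*(48 - 1144) = ((8 + 18)*(-2))*(48 - 1144) = (26*(-2))*(-1096) = -52*(-1096) = 56992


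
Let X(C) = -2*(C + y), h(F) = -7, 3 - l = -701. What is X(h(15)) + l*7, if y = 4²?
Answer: 4910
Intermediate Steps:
l = 704 (l = 3 - 1*(-701) = 3 + 701 = 704)
y = 16
X(C) = -32 - 2*C (X(C) = -2*(C + 16) = -2*(16 + C) = -32 - 2*C)
X(h(15)) + l*7 = (-32 - 2*(-7)) + 704*7 = (-32 + 14) + 4928 = -18 + 4928 = 4910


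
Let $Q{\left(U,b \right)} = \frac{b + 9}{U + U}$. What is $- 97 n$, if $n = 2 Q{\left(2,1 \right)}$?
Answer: $-485$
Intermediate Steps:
$Q{\left(U,b \right)} = \frac{9 + b}{2 U}$
$n = 5$ ($n = 2 \frac{9 + 1}{2 \cdot 2} = 2 \cdot \frac{1}{2} \cdot \frac{1}{2} \cdot 10 = 2 \cdot \frac{5}{2} = 5$)
$- 97 n = \left(-97\right) 5 = -485$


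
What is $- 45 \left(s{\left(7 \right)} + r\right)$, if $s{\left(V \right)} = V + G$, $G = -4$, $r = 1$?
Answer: $-180$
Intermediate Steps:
$s{\left(V \right)} = -4 + V$ ($s{\left(V \right)} = V - 4 = -4 + V$)
$- 45 \left(s{\left(7 \right)} + r\right) = - 45 \left(\left(-4 + 7\right) + 1\right) = - 45 \left(3 + 1\right) = \left(-45\right) 4 = -180$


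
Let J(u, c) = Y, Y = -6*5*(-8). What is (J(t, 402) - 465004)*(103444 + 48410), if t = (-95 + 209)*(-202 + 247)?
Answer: -70576272456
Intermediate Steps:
Y = 240 (Y = -30*(-8) = 240)
t = 5130 (t = 114*45 = 5130)
J(u, c) = 240
(J(t, 402) - 465004)*(103444 + 48410) = (240 - 465004)*(103444 + 48410) = -464764*151854 = -70576272456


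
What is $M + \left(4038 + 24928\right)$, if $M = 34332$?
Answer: $63298$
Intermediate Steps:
$M + \left(4038 + 24928\right) = 34332 + \left(4038 + 24928\right) = 34332 + 28966 = 63298$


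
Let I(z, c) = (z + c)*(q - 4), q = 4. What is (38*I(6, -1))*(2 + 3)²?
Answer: 0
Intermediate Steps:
I(z, c) = 0 (I(z, c) = (z + c)*(4 - 4) = (c + z)*0 = 0)
(38*I(6, -1))*(2 + 3)² = (38*0)*(2 + 3)² = 0*5² = 0*25 = 0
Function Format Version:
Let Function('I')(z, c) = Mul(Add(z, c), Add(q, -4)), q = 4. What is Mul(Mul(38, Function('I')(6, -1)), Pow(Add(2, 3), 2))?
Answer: 0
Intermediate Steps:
Function('I')(z, c) = 0 (Function('I')(z, c) = Mul(Add(z, c), Add(4, -4)) = Mul(Add(c, z), 0) = 0)
Mul(Mul(38, Function('I')(6, -1)), Pow(Add(2, 3), 2)) = Mul(Mul(38, 0), Pow(Add(2, 3), 2)) = Mul(0, Pow(5, 2)) = Mul(0, 25) = 0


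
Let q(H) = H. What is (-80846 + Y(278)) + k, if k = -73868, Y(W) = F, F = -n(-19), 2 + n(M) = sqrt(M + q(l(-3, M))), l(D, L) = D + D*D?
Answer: -154712 - I*sqrt(13) ≈ -1.5471e+5 - 3.6056*I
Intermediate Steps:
l(D, L) = D + D**2
n(M) = -2 + sqrt(6 + M) (n(M) = -2 + sqrt(M - 3*(1 - 3)) = -2 + sqrt(M - 3*(-2)) = -2 + sqrt(M + 6) = -2 + sqrt(6 + M))
F = 2 - I*sqrt(13) (F = -(-2 + sqrt(6 - 19)) = -(-2 + sqrt(-13)) = -(-2 + I*sqrt(13)) = 2 - I*sqrt(13) ≈ 2.0 - 3.6056*I)
Y(W) = 2 - I*sqrt(13)
(-80846 + Y(278)) + k = (-80846 + (2 - I*sqrt(13))) - 73868 = (-80844 - I*sqrt(13)) - 73868 = -154712 - I*sqrt(13)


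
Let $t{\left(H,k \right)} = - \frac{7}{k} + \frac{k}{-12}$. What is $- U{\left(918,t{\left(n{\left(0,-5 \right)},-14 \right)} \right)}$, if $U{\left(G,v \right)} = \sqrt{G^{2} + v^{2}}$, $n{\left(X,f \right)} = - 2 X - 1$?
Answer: $- \frac{\sqrt{7584541}}{3} \approx -918.0$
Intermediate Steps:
$n{\left(X,f \right)} = -1 - 2 X$
$t{\left(H,k \right)} = - \frac{7}{k} - \frac{k}{12}$ ($t{\left(H,k \right)} = - \frac{7}{k} + k \left(- \frac{1}{12}\right) = - \frac{7}{k} - \frac{k}{12}$)
$- U{\left(918,t{\left(n{\left(0,-5 \right)},-14 \right)} \right)} = - \sqrt{918^{2} + \left(- \frac{7}{-14} - - \frac{7}{6}\right)^{2}} = - \sqrt{842724 + \left(\left(-7\right) \left(- \frac{1}{14}\right) + \frac{7}{6}\right)^{2}} = - \sqrt{842724 + \left(\frac{1}{2} + \frac{7}{6}\right)^{2}} = - \sqrt{842724 + \left(\frac{5}{3}\right)^{2}} = - \sqrt{842724 + \frac{25}{9}} = - \sqrt{\frac{7584541}{9}} = - \frac{\sqrt{7584541}}{3}$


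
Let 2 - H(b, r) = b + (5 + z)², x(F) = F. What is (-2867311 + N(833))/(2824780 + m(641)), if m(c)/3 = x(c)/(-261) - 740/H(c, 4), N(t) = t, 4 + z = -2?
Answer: -7980274752/7864176665 ≈ -1.0148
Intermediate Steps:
z = -6 (z = -4 - 2 = -6)
H(b, r) = 1 - b (H(b, r) = 2 - (b + (5 - 6)²) = 2 - (b + (-1)²) = 2 - (b + 1) = 2 - (1 + b) = 2 + (-1 - b) = 1 - b)
m(c) = -2220/(1 - c) - c/87 (m(c) = 3*(c/(-261) - 740/(1 - c)) = 3*(c*(-1/261) - 740/(1 - c)) = 3*(-c/261 - 740/(1 - c)) = 3*(-740/(1 - c) - c/261) = -2220/(1 - c) - c/87)
(-2867311 + N(833))/(2824780 + m(641)) = (-2867311 + 833)/(2824780 + (193140 - 1*641*(-1 + 641))/(87*(-1 + 641))) = -2866478/(2824780 + (1/87)*(193140 - 1*641*640)/640) = -2866478/(2824780 + (1/87)*(1/640)*(193140 - 410240)) = -2866478/(2824780 + (1/87)*(1/640)*(-217100)) = -2866478/(2824780 - 10855/2784) = -2866478/7864176665/2784 = -2866478*2784/7864176665 = -7980274752/7864176665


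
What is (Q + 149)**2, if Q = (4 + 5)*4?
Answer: 34225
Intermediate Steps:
Q = 36 (Q = 9*4 = 36)
(Q + 149)**2 = (36 + 149)**2 = 185**2 = 34225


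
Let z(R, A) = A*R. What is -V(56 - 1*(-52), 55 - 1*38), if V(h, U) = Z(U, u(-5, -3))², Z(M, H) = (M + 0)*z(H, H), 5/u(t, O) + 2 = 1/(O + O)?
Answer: -234090000/28561 ≈ -8196.1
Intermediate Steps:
u(t, O) = 5/(-2 + 1/(2*O)) (u(t, O) = 5/(-2 + 1/(O + O)) = 5/(-2 + 1/(2*O)))
Z(M, H) = M*H² (Z(M, H) = (M + 0)*(H*H) = M*H²)
V(h, U) = 810000*U²/28561 (V(h, U) = (U*(-10*(-3)/(-1 + 4*(-3)))²)² = (U*(-10*(-3)/(-1 - 12))²)² = (U*(-10*(-3)/(-13))²)² = (U*(-10*(-3)*(-1/13))²)² = (U*(-30/13)²)² = (U*(900/169))² = (900*U/169)² = 810000*U²/28561)
-V(56 - 1*(-52), 55 - 1*38) = -810000*(55 - 1*38)²/28561 = -810000*(55 - 38)²/28561 = -810000*17²/28561 = -810000*289/28561 = -1*234090000/28561 = -234090000/28561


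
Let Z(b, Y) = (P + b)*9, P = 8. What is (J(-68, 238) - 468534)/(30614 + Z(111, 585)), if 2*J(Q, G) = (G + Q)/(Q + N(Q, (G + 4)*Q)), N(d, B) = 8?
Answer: -1124485/76044 ≈ -14.787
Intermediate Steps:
Z(b, Y) = 72 + 9*b (Z(b, Y) = (8 + b)*9 = 72 + 9*b)
J(Q, G) = (G + Q)/(2*(8 + Q)) (J(Q, G) = ((G + Q)/(Q + 8))/2 = ((G + Q)/(8 + Q))/2 = (G + Q)/(2*(8 + Q)))
(J(-68, 238) - 468534)/(30614 + Z(111, 585)) = ((238 - 68)/(2*(8 - 68)) - 468534)/(30614 + (72 + 9*111)) = ((1/2)*170/(-60) - 468534)/(30614 + (72 + 999)) = ((1/2)*(-1/60)*170 - 468534)/(30614 + 1071) = (-17/12 - 468534)/31685 = -5622425/12*1/31685 = -1124485/76044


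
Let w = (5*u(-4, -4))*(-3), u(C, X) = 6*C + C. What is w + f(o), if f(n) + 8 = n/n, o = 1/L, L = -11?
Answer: 413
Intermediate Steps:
u(C, X) = 7*C
o = -1/11 (o = 1/(-11) = -1/11 ≈ -0.090909)
f(n) = -7 (f(n) = -8 + n/n = -8 + 1 = -7)
w = 420 (w = (5*(7*(-4)))*(-3) = (5*(-28))*(-3) = -140*(-3) = 420)
w + f(o) = 420 - 7 = 413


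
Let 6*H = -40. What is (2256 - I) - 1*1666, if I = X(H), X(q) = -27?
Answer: 617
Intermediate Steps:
H = -20/3 (H = (⅙)*(-40) = -20/3 ≈ -6.6667)
I = -27
(2256 - I) - 1*1666 = (2256 - 1*(-27)) - 1*1666 = (2256 + 27) - 1666 = 2283 - 1666 = 617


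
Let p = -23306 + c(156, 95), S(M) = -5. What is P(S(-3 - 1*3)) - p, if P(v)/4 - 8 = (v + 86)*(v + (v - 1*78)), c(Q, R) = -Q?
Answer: -5018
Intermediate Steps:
P(v) = 32 + 4*(-78 + 2*v)*(86 + v) (P(v) = 32 + 4*((v + 86)*(v + (v - 1*78))) = 32 + 4*((86 + v)*(v + (v - 78))) = 32 + 4*((86 + v)*(v + (-78 + v))) = 32 + 4*((86 + v)*(-78 + 2*v)) = 32 + 4*((-78 + 2*v)*(86 + v)) = 32 + 4*(-78 + 2*v)*(86 + v))
p = -23462 (p = -23306 - 1*156 = -23306 - 156 = -23462)
P(S(-3 - 1*3)) - p = (-26800 + 8*(-5)² + 376*(-5)) - 1*(-23462) = (-26800 + 8*25 - 1880) + 23462 = (-26800 + 200 - 1880) + 23462 = -28480 + 23462 = -5018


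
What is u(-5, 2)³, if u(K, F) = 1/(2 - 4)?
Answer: -⅛ ≈ -0.12500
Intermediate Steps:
u(K, F) = -½ (u(K, F) = 1/(-2) = -½)
u(-5, 2)³ = (-½)³ = -⅛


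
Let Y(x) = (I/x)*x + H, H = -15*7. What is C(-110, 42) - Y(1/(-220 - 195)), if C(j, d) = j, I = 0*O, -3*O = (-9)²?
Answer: -5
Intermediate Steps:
O = -27 (O = -⅓*(-9)² = -⅓*81 = -27)
I = 0 (I = 0*(-27) = 0)
H = -105
Y(x) = -105 (Y(x) = (0/x)*x - 105 = 0*x - 105 = 0 - 105 = -105)
C(-110, 42) - Y(1/(-220 - 195)) = -110 - 1*(-105) = -110 + 105 = -5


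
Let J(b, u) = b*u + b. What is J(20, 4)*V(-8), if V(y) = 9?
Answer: 900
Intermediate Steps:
J(b, u) = b + b*u
J(20, 4)*V(-8) = (20*(1 + 4))*9 = (20*5)*9 = 100*9 = 900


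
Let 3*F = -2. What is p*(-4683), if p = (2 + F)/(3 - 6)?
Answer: 6244/3 ≈ 2081.3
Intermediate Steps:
F = -2/3 (F = (1/3)*(-2) = -2/3 ≈ -0.66667)
p = -4/9 (p = (2 - 2/3)/(3 - 6) = (4/3)/(-3) = (4/3)*(-1/3) = -4/9 ≈ -0.44444)
p*(-4683) = -4/9*(-4683) = 6244/3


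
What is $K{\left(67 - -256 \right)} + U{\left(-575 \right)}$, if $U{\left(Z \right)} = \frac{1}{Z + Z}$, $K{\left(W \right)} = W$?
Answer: $\frac{371449}{1150} \approx 323.0$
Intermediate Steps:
$U{\left(Z \right)} = \frac{1}{2 Z}$
$K{\left(67 - -256 \right)} + U{\left(-575 \right)} = \left(67 - -256\right) + \frac{1}{2 \left(-575\right)} = \left(67 + 256\right) + \frac{1}{2} \left(- \frac{1}{575}\right) = 323 - \frac{1}{1150} = \frac{371449}{1150}$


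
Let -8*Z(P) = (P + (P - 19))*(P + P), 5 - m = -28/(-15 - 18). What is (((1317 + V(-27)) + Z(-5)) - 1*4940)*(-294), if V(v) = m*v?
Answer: 24393033/22 ≈ 1.1088e+6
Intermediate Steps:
m = 137/33 (m = 5 - (-28)/(-15 - 18) = 5 - (-28)/(-33) = 5 - (-28)*(-1)/33 = 5 - 1*28/33 = 5 - 28/33 = 137/33 ≈ 4.1515)
Z(P) = -P*(-19 + 2*P)/4 (Z(P) = -(P + (P - 19))*(P + P)/8 = -(P + (-19 + P))*2*P/8 = -(-19 + 2*P)*2*P/8 = -P*(-19 + 2*P)/4)
V(v) = 137*v/33
(((1317 + V(-27)) + Z(-5)) - 1*4940)*(-294) = (((1317 + (137/33)*(-27)) + (¼)*(-5)*(19 - 2*(-5))) - 1*4940)*(-294) = (((1317 - 1233/11) + (¼)*(-5)*(19 + 10)) - 4940)*(-294) = ((13254/11 + (¼)*(-5)*29) - 4940)*(-294) = ((13254/11 - 145/4) - 4940)*(-294) = (51421/44 - 4940)*(-294) = -165939/44*(-294) = 24393033/22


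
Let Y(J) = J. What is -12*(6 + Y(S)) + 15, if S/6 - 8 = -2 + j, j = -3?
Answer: -273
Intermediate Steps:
S = 18 (S = 48 + 6*(-2 - 3) = 48 + 6*(-5) = 48 - 30 = 18)
-12*(6 + Y(S)) + 15 = -12*(6 + 18) + 15 = -12*24 + 15 = -288 + 15 = -273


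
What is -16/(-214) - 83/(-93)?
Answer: 9625/9951 ≈ 0.96724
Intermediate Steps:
-16/(-214) - 83/(-93) = -16*(-1/214) - 83*(-1/93) = 8/107 + 83/93 = 9625/9951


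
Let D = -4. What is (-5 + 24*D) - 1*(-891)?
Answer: 790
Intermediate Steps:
(-5 + 24*D) - 1*(-891) = (-5 + 24*(-4)) - 1*(-891) = (-5 - 96) + 891 = -101 + 891 = 790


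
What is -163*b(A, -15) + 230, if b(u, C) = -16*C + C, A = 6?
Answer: -36445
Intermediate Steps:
b(u, C) = -15*C
-163*b(A, -15) + 230 = -(-2445)*(-15) + 230 = -163*225 + 230 = -36675 + 230 = -36445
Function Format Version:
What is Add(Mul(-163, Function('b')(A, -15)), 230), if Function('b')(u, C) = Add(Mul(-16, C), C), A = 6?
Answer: -36445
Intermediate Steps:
Function('b')(u, C) = Mul(-15, C)
Add(Mul(-163, Function('b')(A, -15)), 230) = Add(Mul(-163, Mul(-15, -15)), 230) = Add(Mul(-163, 225), 230) = Add(-36675, 230) = -36445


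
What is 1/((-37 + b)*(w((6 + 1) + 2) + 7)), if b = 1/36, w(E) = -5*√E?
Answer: 9/2662 ≈ 0.0033809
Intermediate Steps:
b = 1/36 ≈ 0.027778
1/((-37 + b)*(w((6 + 1) + 2) + 7)) = 1/((-37 + 1/36)*(-5*√((6 + 1) + 2) + 7)) = 1/((-1331/36)*(-5*√(7 + 2) + 7)) = -36/(1331*(-5*√9 + 7)) = -36/(1331*(-5*3 + 7)) = -36/(1331*(-15 + 7)) = -36/1331/(-8) = -36/1331*(-⅛) = 9/2662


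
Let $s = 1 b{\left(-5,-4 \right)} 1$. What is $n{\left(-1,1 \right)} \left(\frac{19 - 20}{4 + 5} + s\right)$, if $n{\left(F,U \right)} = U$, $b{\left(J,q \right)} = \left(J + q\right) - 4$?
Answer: $- \frac{118}{9} \approx -13.111$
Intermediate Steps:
$b{\left(J,q \right)} = -4 + J + q$
$s = -13$ ($s = 1 \left(-4 - 5 - 4\right) 1 = 1 \left(-13\right) 1 = \left(-13\right) 1 = -13$)
$n{\left(-1,1 \right)} \left(\frac{19 - 20}{4 + 5} + s\right) = 1 \left(\frac{19 - 20}{4 + 5} - 13\right) = 1 \left(- \frac{1}{9} - 13\right) = 1 \left(- \frac{118}{9}\right) = - \frac{118}{9}$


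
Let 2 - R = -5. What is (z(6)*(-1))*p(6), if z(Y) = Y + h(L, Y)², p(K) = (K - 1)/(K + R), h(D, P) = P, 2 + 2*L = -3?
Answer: -210/13 ≈ -16.154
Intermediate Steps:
L = -5/2 (L = -1 + (½)*(-3) = -1 - 3/2 = -5/2 ≈ -2.5000)
R = 7 (R = 2 - 1*(-5) = 2 + 5 = 7)
p(K) = (-1 + K)/(7 + K) (p(K) = (K - 1)/(K + 7) = (-1 + K)/(7 + K))
z(Y) = Y + Y²
(z(6)*(-1))*p(6) = ((6*(1 + 6))*(-1))*((-1 + 6)/(7 + 6)) = ((6*7)*(-1))*(5/13) = (42*(-1))*((1/13)*5) = -42*5/13 = -210/13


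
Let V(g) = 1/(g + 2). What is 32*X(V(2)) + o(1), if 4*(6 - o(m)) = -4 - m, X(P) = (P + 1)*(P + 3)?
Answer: 549/4 ≈ 137.25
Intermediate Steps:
V(g) = 1/(2 + g)
X(P) = (1 + P)*(3 + P)
o(m) = 7 + m/4 (o(m) = 6 - (-4 - m)/4 = 6 + (1 + m/4) = 7 + m/4)
32*X(V(2)) + o(1) = 32*(3 + (1/(2 + 2))² + 4/(2 + 2)) + (7 + (¼)*1) = 32*(3 + (1/4)² + 4/4) + (7 + ¼) = 32*(3 + (¼)² + 4*(¼)) + 29/4 = 32*(3 + 1/16 + 1) + 29/4 = 32*(65/16) + 29/4 = 130 + 29/4 = 549/4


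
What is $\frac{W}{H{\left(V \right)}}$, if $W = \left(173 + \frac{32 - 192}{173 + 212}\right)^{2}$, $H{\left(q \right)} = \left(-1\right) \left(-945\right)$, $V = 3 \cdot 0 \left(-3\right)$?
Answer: $\frac{176597521}{5602905} \approx 31.519$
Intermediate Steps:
$V = 0$ ($V = 0 \left(-3\right) = 0$)
$H{\left(q \right)} = 945$
$W = \frac{176597521}{5929}$ ($W = \left(173 - \frac{160}{385}\right)^{2} = \left(173 - \frac{32}{77}\right)^{2} = \left(\frac{13289}{77}\right)^{2} = \frac{176597521}{5929} \approx 29785.0$)
$\frac{W}{H{\left(V \right)}} = \frac{176597521}{5929 \cdot 945} = \frac{176597521}{5929} \cdot \frac{1}{945} = \frac{176597521}{5602905}$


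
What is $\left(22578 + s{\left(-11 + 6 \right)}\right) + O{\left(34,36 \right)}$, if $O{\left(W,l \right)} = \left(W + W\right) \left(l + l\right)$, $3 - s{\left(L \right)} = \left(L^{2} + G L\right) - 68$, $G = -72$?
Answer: $27160$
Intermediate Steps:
$s{\left(L \right)} = 71 - L^{2} + 72 L$ ($s{\left(L \right)} = 3 - \left(\left(L^{2} - 72 L\right) - 68\right) = 3 - \left(-68 + L^{2} - 72 L\right) = 3 + \left(68 - L^{2} + 72 L\right) = 71 - L^{2} + 72 L$)
$O{\left(W,l \right)} = 4 W l$ ($O{\left(W,l \right)} = 2 W 2 l = 4 W l$)
$\left(22578 + s{\left(-11 + 6 \right)}\right) + O{\left(34,36 \right)} = \left(22578 + \left(71 - \left(-11 + 6\right)^{2} + 72 \left(-11 + 6\right)\right)\right) + 4 \cdot 34 \cdot 36 = \left(22578 + \left(71 - \left(-5\right)^{2} + 72 \left(-5\right)\right)\right) + 4896 = \left(22578 - 314\right) + 4896 = 22264 + 4896 = 27160$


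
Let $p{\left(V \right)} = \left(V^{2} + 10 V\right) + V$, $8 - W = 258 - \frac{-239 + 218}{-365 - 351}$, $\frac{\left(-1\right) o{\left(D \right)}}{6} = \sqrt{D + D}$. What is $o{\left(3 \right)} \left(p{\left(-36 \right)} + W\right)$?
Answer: $- \frac{1396263 \sqrt{6}}{358} \approx -9553.4$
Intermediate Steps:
$o{\left(D \right)} = - 6 \sqrt{2} \sqrt{D}$ ($o{\left(D \right)} = - 6 \sqrt{D + D} = - 6 \sqrt{2 D} = - 6 \sqrt{2} \sqrt{D}$)
$W = - \frac{178979}{716}$ ($W = 8 - \left(258 - \frac{-239 + 218}{-365 - 351}\right) = 8 - \left(258 - - \frac{21}{-716}\right) = 8 - \left(258 - \left(-21\right) \left(- \frac{1}{716}\right)\right) = 8 - \left(258 - \frac{21}{716}\right) = 8 - \frac{184707}{716} = - \frac{178979}{716} \approx -249.97$)
$p{\left(V \right)} = V^{2} + 11 V$
$o{\left(3 \right)} \left(p{\left(-36 \right)} + W\right) = - 6 \sqrt{2} \sqrt{3} \left(- 36 \left(11 - 36\right) - \frac{178979}{716}\right) = - 6 \sqrt{6} \left(\left(-36\right) \left(-25\right) - \frac{178979}{716}\right) = - 6 \sqrt{6} \left(900 - \frac{178979}{716}\right) = - 6 \sqrt{6} \cdot \frac{465421}{716} = - \frac{1396263 \sqrt{6}}{358}$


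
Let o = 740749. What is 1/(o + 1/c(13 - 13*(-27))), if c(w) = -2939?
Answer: 2939/2177061310 ≈ 1.3500e-6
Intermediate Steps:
1/(o + 1/c(13 - 13*(-27))) = 1/(740749 + 1/(-2939)) = 1/(740749 - 1/2939) = 1/(2177061310/2939) = 2939/2177061310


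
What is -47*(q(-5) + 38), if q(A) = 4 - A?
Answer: -2209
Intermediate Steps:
-47*(q(-5) + 38) = -47*((4 - 1*(-5)) + 38) = -47*((4 + 5) + 38) = -47*(9 + 38) = -47*47 = -2209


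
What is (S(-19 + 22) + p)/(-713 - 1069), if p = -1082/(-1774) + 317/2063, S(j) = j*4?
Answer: -3892639/543474657 ≈ -0.0071625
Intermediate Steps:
S(j) = 4*j
p = 1397262/1829881 (p = -1082*(-1/1774) + 317*(1/2063) = 541/887 + 317/2063 = 1397262/1829881 ≈ 0.76358)
(S(-19 + 22) + p)/(-713 - 1069) = (4*(-19 + 22) + 1397262/1829881)/(-713 - 1069) = (4*3 + 1397262/1829881)/(-1782) = (12 + 1397262/1829881)*(-1/1782) = (23355834/1829881)*(-1/1782) = -3892639/543474657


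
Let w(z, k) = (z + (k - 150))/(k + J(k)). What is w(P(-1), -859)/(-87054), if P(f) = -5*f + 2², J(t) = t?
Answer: -250/37389693 ≈ -6.6863e-6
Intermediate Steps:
P(f) = 4 - 5*f (P(f) = -5*f + 4 = 4 - 5*f)
w(z, k) = (-150 + k + z)/(2*k) (w(z, k) = (z + (k - 150))/(k + k) = (z + (-150 + k))/((2*k)) = (-150 + k + z)*(1/(2*k)) = (-150 + k + z)/(2*k))
w(P(-1), -859)/(-87054) = ((½)*(-150 - 859 + (4 - 5*(-1)))/(-859))/(-87054) = ((½)*(-1/859)*(-150 - 859 + (4 + 5)))*(-1/87054) = ((½)*(-1/859)*(-150 - 859 + 9))*(-1/87054) = ((½)*(-1/859)*(-1000))*(-1/87054) = (500/859)*(-1/87054) = -250/37389693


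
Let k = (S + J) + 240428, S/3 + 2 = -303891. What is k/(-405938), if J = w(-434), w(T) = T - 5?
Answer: 335845/202969 ≈ 1.6547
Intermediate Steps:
S = -911679 (S = -6 + 3*(-303891) = -6 - 911673 = -911679)
w(T) = -5 + T
J = -439 (J = -5 - 434 = -439)
k = -671690 (k = (-911679 - 439) + 240428 = -912118 + 240428 = -671690)
k/(-405938) = -671690/(-405938) = -671690*(-1/405938) = 335845/202969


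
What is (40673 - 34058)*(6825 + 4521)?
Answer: 75053790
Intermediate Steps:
(40673 - 34058)*(6825 + 4521) = 6615*11346 = 75053790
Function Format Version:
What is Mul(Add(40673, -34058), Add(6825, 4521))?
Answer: 75053790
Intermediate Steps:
Mul(Add(40673, -34058), Add(6825, 4521)) = Mul(6615, 11346) = 75053790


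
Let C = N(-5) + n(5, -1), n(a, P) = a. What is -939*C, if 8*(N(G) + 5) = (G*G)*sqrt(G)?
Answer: -23475*I*sqrt(5)/8 ≈ -6561.5*I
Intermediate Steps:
N(G) = -5 + G**(5/2)/8 (N(G) = -5 + ((G*G)*sqrt(G))/8 = -5 + (G**2*sqrt(G))/8 = -5 + G**(5/2)/8)
C = 25*I*sqrt(5)/8 (C = (-5 + (-5)**(5/2)/8) + 5 = (-5 + (25*I*sqrt(5))/8) + 5 = (-5 + 25*I*sqrt(5)/8) + 5 = 25*I*sqrt(5)/8 ≈ 6.9877*I)
-939*C = -23475*I*sqrt(5)/8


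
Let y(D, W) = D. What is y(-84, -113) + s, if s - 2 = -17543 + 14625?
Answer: -3000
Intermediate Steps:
s = -2916 (s = 2 + (-17543 + 14625) = 2 - 2918 = -2916)
y(-84, -113) + s = -84 - 2916 = -3000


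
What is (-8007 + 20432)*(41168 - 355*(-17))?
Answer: 586497275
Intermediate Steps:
(-8007 + 20432)*(41168 - 355*(-17)) = 12425*(41168 + 6035) = 12425*47203 = 586497275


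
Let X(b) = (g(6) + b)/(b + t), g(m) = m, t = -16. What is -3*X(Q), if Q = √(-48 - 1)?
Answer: 141/305 + 462*I/305 ≈ 0.4623 + 1.5148*I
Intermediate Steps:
Q = 7*I (Q = √(-49) = 7*I ≈ 7.0*I)
X(b) = (6 + b)/(-16 + b) (X(b) = (6 + b)/(b - 16) = (6 + b)/(-16 + b))
-3*X(Q) = -3*(6 + 7*I)/(-16 + 7*I) = -3*(-16 - 7*I)/305*(6 + 7*I) = -3*(-16 - 7*I)*(6 + 7*I)/305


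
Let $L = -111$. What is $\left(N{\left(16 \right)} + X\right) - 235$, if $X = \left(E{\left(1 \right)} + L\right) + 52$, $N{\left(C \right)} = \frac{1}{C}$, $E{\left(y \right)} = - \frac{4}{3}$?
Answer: $- \frac{14173}{48} \approx -295.27$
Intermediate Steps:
$E{\left(y \right)} = - \frac{4}{3}$ ($E{\left(y \right)} = \left(-4\right) \frac{1}{3} = - \frac{4}{3}$)
$X = - \frac{181}{3}$ ($X = \left(- \frac{4}{3} - 111\right) + 52 = - \frac{337}{3} + 52 = - \frac{181}{3} \approx -60.333$)
$\left(N{\left(16 \right)} + X\right) - 235 = \left(\frac{1}{16} - \frac{181}{3}\right) - 235 = - \frac{2893}{48} - 235 = - \frac{14173}{48}$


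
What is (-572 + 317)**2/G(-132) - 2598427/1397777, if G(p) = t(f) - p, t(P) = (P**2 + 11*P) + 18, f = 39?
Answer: 1139116703/39137756 ≈ 29.105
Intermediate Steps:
t(P) = 18 + P**2 + 11*P
G(p) = 1968 - p (G(p) = (18 + 39**2 + 11*39) - p = (18 + 1521 + 429) - p = 1968 - p)
(-572 + 317)**2/G(-132) - 2598427/1397777 = (-572 + 317)**2/(1968 - 1*(-132)) - 2598427/1397777 = (-255)**2/(1968 + 132) - 2598427*1/1397777 = 65025/2100 - 2598427/1397777 = 65025*(1/2100) - 2598427/1397777 = 867/28 - 2598427/1397777 = 1139116703/39137756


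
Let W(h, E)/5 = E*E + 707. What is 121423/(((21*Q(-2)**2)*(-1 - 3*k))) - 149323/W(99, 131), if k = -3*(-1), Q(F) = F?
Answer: -60963123/416920 ≈ -146.22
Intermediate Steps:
k = 3
W(h, E) = 3535 + 5*E**2 (W(h, E) = 5*(E*E + 707) = 5*(E**2 + 707) = 5*(707 + E**2) = 3535 + 5*E**2)
121423/(((21*Q(-2)**2)*(-1 - 3*k))) - 149323/W(99, 131) = 121423/(((21*(-2)**2)*(-1 - 3*3))) - 149323/(3535 + 5*131**2) = 121423/(((21*4)*(-1 - 9))) - 149323/(3535 + 5*17161) = 121423/((84*(-10))) - 149323/(3535 + 85805) = 121423/(-840) - 149323/89340 = 121423*(-1/840) - 149323*1/89340 = -121423/840 - 149323/89340 = -60963123/416920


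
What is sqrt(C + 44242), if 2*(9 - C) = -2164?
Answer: 3*sqrt(5037) ≈ 212.92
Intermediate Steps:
C = 1091 (C = 9 - 1/2*(-2164) = 9 + 1082 = 1091)
sqrt(C + 44242) = sqrt(1091 + 44242) = sqrt(45333) = 3*sqrt(5037)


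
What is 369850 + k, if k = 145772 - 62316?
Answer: 453306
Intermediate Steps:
k = 83456
369850 + k = 369850 + 83456 = 453306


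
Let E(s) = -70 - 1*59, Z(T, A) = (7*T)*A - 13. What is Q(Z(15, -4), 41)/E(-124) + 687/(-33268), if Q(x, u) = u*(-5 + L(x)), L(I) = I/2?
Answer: 302034719/4291572 ≈ 70.379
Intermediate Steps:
Z(T, A) = -13 + 7*A*T (Z(T, A) = 7*A*T - 13 = -13 + 7*A*T)
E(s) = -129 (E(s) = -70 - 59 = -129)
L(I) = I/2 (L(I) = I*(½) = I/2)
Q(x, u) = u*(-5 + x/2)
Q(Z(15, -4), 41)/E(-124) + 687/(-33268) = ((½)*41*(-10 + (-13 + 7*(-4)*15)))/(-129) + 687/(-33268) = ((½)*41*(-10 + (-13 - 420)))*(-1/129) + 687*(-1/33268) = ((½)*41*(-10 - 433))*(-1/129) - 687/33268 = ((½)*41*(-443))*(-1/129) - 687/33268 = -18163/2*(-1/129) - 687/33268 = 18163/258 - 687/33268 = 302034719/4291572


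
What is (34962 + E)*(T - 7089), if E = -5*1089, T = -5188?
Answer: -362380209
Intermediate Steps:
E = -5445
(34962 + E)*(T - 7089) = (34962 - 5445)*(-5188 - 7089) = 29517*(-12277) = -362380209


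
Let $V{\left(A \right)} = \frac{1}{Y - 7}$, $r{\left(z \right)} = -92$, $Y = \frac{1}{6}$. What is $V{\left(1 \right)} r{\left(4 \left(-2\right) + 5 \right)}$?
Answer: $\frac{552}{41} \approx 13.463$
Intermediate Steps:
$Y = \frac{1}{6} \approx 0.16667$
$V{\left(A \right)} = - \frac{6}{41}$ ($V{\left(A \right)} = \frac{1}{\frac{1}{6} - 7} = \frac{1}{- \frac{41}{6}} = - \frac{6}{41}$)
$V{\left(1 \right)} r{\left(4 \left(-2\right) + 5 \right)} = \left(- \frac{6}{41}\right) \left(-92\right) = \frac{552}{41}$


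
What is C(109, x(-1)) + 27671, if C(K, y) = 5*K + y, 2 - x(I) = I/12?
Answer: 338617/12 ≈ 28218.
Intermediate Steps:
x(I) = 2 - I/12
C(K, y) = y + 5*K
C(109, x(-1)) + 27671 = ((2 - 1/12*(-1)) + 5*109) + 27671 = ((2 + 1/12) + 545) + 27671 = (25/12 + 545) + 27671 = 6565/12 + 27671 = 338617/12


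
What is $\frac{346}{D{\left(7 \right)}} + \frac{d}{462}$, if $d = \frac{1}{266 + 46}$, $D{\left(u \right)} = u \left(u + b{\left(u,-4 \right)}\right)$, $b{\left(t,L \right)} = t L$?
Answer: $- \frac{2374937}{1009008} \approx -2.3537$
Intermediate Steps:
$b{\left(t,L \right)} = L t$
$D{\left(u \right)} = - 3 u^{2}$ ($D{\left(u \right)} = u \left(u - 4 u\right) = u \left(- 3 u\right) = - 3 u^{2}$)
$d = \frac{1}{312} \approx 0.0032051$
$\frac{346}{D{\left(7 \right)}} + \frac{d}{462} = \frac{346}{\left(-3\right) 7^{2}} + \frac{1}{312 \cdot 462} = \frac{346}{\left(-3\right) 49} + \frac{1}{312} \cdot \frac{1}{462} = \frac{346}{-147} + \frac{1}{144144} = 346 \left(- \frac{1}{147}\right) + \frac{1}{144144} = - \frac{346}{147} + \frac{1}{144144} = - \frac{2374937}{1009008}$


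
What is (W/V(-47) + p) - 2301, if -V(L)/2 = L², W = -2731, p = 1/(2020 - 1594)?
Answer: -1082367661/470517 ≈ -2300.4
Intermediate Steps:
p = 1/426 ≈ 0.0023474
V(L) = -2*L²
(W/V(-47) + p) - 2301 = (-2731/((-2*(-47)²)) + 1/426) - 2301 = (-2731/((-2*2209)) + 1/426) - 2301 = (-2731/(-4418) + 1/426) - 2301 = (-2731*(-1/4418) + 1/426) - 2301 = (2731/4418 + 1/426) - 2301 = 291956/470517 - 2301 = -1082367661/470517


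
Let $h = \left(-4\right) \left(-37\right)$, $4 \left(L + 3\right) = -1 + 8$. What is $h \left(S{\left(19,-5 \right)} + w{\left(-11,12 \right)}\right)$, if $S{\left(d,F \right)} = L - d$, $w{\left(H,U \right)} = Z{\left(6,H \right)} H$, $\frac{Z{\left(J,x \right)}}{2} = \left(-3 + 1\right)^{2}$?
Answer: $-16021$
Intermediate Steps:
$Z{\left(J,x \right)} = 8$ ($Z{\left(J,x \right)} = 2 \left(-3 + 1\right)^{2} = 2 \left(-2\right)^{2} = 2 \cdot 4 = 8$)
$L = - \frac{5}{4}$ ($L = -3 + \frac{-1 + 8}{4} = -3 + \frac{1}{4} \cdot 7 = -3 + \frac{7}{4} = - \frac{5}{4} \approx -1.25$)
$h = 148$
$w{\left(H,U \right)} = 8 H$
$S{\left(d,F \right)} = - \frac{5}{4} - d$
$h \left(S{\left(19,-5 \right)} + w{\left(-11,12 \right)}\right) = 148 \left(\left(- \frac{5}{4} - 19\right) + 8 \left(-11\right)\right) = 148 \left(\left(- \frac{5}{4} - 19\right) - 88\right) = 148 \left(- \frac{81}{4} - 88\right) = 148 \left(- \frac{433}{4}\right) = -16021$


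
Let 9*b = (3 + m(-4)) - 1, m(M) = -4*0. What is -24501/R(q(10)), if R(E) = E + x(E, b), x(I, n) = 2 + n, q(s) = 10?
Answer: -220509/110 ≈ -2004.6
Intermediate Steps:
m(M) = 0
b = 2/9 (b = ((3 + 0) - 1)/9 = (3 - 1)/9 = (⅑)*2 = 2/9 ≈ 0.22222)
R(E) = 20/9 + E (R(E) = E + (2 + 2/9) = E + 20/9 = 20/9 + E)
-24501/R(q(10)) = -24501/(20/9 + 10) = -24501/110/9 = -24501*9/110 = -220509/110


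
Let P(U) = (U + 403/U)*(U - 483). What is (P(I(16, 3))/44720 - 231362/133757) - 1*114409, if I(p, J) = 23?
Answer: -658041544262/5751551 ≈ -1.1441e+5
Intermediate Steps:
P(U) = (-483 + U)*(U + 403/U) (P(U) = (U + 403/U)*(-483 + U) = (-483 + U)*(U + 403/U))
(P(I(16, 3))/44720 - 231362/133757) - 1*114409 = ((403 + 23² - 194649/23 - 483*23)/44720 - 231362/133757) - 1*114409 = ((403 + 529 - 194649*1/23 - 11109)*(1/44720) - 231362*1/133757) - 114409 = ((403 + 529 - 8463 - 11109)*(1/44720) - 231362/133757) - 114409 = (-18640*1/44720 - 231362/133757) - 114409 = (-233/559 - 231362/133757) - 114409 = -12345903/5751551 - 114409 = -658041544262/5751551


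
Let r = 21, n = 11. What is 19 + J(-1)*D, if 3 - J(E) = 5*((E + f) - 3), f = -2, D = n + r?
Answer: 1075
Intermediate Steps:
D = 32 (D = 11 + 21 = 32)
J(E) = 28 - 5*E (J(E) = 3 - 5*((E - 2) - 3) = 3 - 5*((-2 + E) - 3) = 3 - 5*(-5 + E) = 3 - (-25 + 5*E) = 3 + (25 - 5*E) = 28 - 5*E)
19 + J(-1)*D = 19 + (28 - 5*(-1))*32 = 19 + (28 + 5)*32 = 19 + 33*32 = 19 + 1056 = 1075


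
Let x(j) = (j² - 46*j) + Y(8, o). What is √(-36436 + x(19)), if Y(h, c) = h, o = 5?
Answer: I*√36941 ≈ 192.2*I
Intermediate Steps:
x(j) = 8 + j² - 46*j (x(j) = (j² - 46*j) + 8 = 8 + j² - 46*j)
√(-36436 + x(19)) = √(-36436 + (8 + 19² - 46*19)) = √(-36436 + (8 + 361 - 874)) = √(-36436 - 505) = √(-36941) = I*√36941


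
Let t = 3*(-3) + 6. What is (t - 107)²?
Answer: 12100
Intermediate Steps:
t = -3 (t = -9 + 6 = -3)
(t - 107)² = (-3 - 107)² = (-110)² = 12100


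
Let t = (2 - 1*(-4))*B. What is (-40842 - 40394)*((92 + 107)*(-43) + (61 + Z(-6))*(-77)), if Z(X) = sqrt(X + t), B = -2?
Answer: 1076701944 + 18765516*I*sqrt(2) ≈ 1.0767e+9 + 2.6538e+7*I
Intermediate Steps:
t = -12 (t = (2 - 1*(-4))*(-2) = (2 + 4)*(-2) = 6*(-2) = -12)
Z(X) = sqrt(-12 + X) (Z(X) = sqrt(X - 12) = sqrt(-12 + X))
(-40842 - 40394)*((92 + 107)*(-43) + (61 + Z(-6))*(-77)) = (-40842 - 40394)*((92 + 107)*(-43) + (61 + sqrt(-12 - 6))*(-77)) = -81236*(199*(-43) + (61 + sqrt(-18))*(-77)) = -81236*(-8557 + (61 + 3*I*sqrt(2))*(-77)) = -81236*(-8557 + (-4697 - 231*I*sqrt(2))) = -81236*(-13254 - 231*I*sqrt(2)) = 1076701944 + 18765516*I*sqrt(2)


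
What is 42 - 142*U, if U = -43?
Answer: 6148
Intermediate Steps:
42 - 142*U = 42 - 142*(-43) = 42 + 6106 = 6148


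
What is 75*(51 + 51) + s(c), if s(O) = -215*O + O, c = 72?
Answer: -7758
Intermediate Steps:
s(O) = -214*O
75*(51 + 51) + s(c) = 75*(51 + 51) - 214*72 = 75*102 - 15408 = 7650 - 15408 = -7758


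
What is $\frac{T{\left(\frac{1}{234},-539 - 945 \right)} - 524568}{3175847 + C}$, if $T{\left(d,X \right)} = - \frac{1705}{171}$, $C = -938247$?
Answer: $- \frac{89702833}{382629600} \approx -0.23444$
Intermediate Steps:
$T{\left(d,X \right)} = - \frac{1705}{171}$ ($T{\left(d,X \right)} = \left(-1705\right) \frac{1}{171} = - \frac{1705}{171}$)
$\frac{T{\left(\frac{1}{234},-539 - 945 \right)} - 524568}{3175847 + C} = \frac{- \frac{1705}{171} - 524568}{3175847 - 938247} = - \frac{89702833}{171 \cdot 2237600} = \left(- \frac{89702833}{171}\right) \frac{1}{2237600} = - \frac{89702833}{382629600}$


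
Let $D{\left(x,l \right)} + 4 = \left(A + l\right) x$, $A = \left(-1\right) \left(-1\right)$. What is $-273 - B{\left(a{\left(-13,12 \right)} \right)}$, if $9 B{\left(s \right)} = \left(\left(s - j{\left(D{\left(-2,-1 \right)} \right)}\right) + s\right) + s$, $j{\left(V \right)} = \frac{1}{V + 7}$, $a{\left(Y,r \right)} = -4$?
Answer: $- \frac{7334}{27} \approx -271.63$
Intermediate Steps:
$A = 1$
$D{\left(x,l \right)} = -4 + x \left(1 + l\right)$ ($D{\left(x,l \right)} = -4 + \left(1 + l\right) x = -4 + x \left(1 + l\right)$)
$j{\left(V \right)} = \frac{1}{7 + V}$
$B{\left(s \right)} = - \frac{1}{27} + \frac{s}{3}$ ($B{\left(s \right)} = \frac{\left(\left(s - \frac{1}{7 - 4}\right) + s\right) + s}{9} = \frac{\left(\left(s - \frac{1}{3}\right) + s\right) + s}{9} = \frac{\left(\left(- \frac{1}{3} + s\right) + s\right) + s}{9} = \frac{\left(- \frac{1}{3} + 2 s\right) + s}{9} = \frac{- \frac{1}{3} + 3 s}{9} = - \frac{1}{27} + \frac{s}{3}$)
$-273 - B{\left(a{\left(-13,12 \right)} \right)} = -273 - \left(- \frac{1}{27} + \frac{1}{3} \left(-4\right)\right) = -273 - \left(- \frac{1}{27} - \frac{4}{3}\right) = -273 - - \frac{37}{27} = -273 + \frac{37}{27} = - \frac{7334}{27}$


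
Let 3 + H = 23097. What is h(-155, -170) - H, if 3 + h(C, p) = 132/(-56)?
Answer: -323391/14 ≈ -23099.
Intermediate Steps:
h(C, p) = -75/14 (h(C, p) = -3 + 132/(-56) = -3 + 132*(-1/56) = -3 - 33/14 = -75/14)
H = 23094 (H = -3 + 23097 = 23094)
h(-155, -170) - H = -75/14 - 1*23094 = -75/14 - 23094 = -323391/14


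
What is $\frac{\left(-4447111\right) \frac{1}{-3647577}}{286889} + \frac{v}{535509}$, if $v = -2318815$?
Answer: $- \frac{808840307089073732}{186794414003764359} \approx -4.3301$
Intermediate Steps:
$\frac{\left(-4447111\right) \frac{1}{-3647577}}{286889} + \frac{v}{535509} = \frac{\left(-4447111\right) \frac{1}{-3647577}}{286889} - \frac{2318815}{535509} = \left(-4447111\right) \left(- \frac{1}{3647577}\right) \frac{1}{286889} - \frac{2318815}{535509} = \frac{4447111}{3647577} \cdot \frac{1}{286889} - \frac{2318815}{535509} = \frac{4447111}{1046449717953} - \frac{2318815}{535509} = - \frac{808840307089073732}{186794414003764359}$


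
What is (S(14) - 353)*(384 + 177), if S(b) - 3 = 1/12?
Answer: -785213/4 ≈ -1.9630e+5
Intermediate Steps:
S(b) = 37/12 (S(b) = 3 + 1/12 = 37/12)
(S(14) - 353)*(384 + 177) = (37/12 - 353)*(384 + 177) = -4199/12*561 = -785213/4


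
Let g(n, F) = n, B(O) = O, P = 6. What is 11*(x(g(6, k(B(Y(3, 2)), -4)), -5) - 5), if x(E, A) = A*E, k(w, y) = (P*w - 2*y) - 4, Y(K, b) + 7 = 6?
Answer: -385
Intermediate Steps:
Y(K, b) = -1 (Y(K, b) = -7 + 6 = -1)
k(w, y) = -4 - 2*y + 6*w (k(w, y) = (6*w - 2*y) - 4 = (-2*y + 6*w) - 4 = -4 - 2*y + 6*w)
11*(x(g(6, k(B(Y(3, 2)), -4)), -5) - 5) = 11*(-5*6 - 5) = 11*(-30 - 5) = 11*(-35) = -385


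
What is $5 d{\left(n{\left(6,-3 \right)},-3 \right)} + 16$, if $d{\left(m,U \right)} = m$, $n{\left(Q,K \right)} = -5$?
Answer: $-9$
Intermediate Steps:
$5 d{\left(n{\left(6,-3 \right)},-3 \right)} + 16 = 5 \left(-5\right) + 16 = -25 + 16 = -9$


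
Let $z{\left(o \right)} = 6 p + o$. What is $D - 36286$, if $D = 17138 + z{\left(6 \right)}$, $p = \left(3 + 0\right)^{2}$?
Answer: $-19088$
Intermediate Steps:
$p = 9$ ($p = 3^{2} = 9$)
$z{\left(o \right)} = 54 + o$ ($z{\left(o \right)} = 6 \cdot 9 + o = 54 + o$)
$D = 17198$ ($D = 17138 + \left(54 + 6\right) = 17138 + 60 = 17198$)
$D - 36286 = 17198 - 36286 = -19088$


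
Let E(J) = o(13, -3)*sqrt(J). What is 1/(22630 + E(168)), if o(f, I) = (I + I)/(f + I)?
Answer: 282875/6401460494 + 15*sqrt(42)/6401460494 ≈ 4.4204e-5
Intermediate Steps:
o(f, I) = 2*I/(I + f) (o(f, I) = (2*I)/(I + f) = 2*I/(I + f))
E(J) = -3*sqrt(J)/5 (E(J) = (2*(-3)/(-3 + 13))*sqrt(J) = (2*(-3)/10)*sqrt(J) = (2*(-3)*(1/10))*sqrt(J) = -3*sqrt(J)/5)
1/(22630 + E(168)) = 1/(22630 - 6*sqrt(42)/5)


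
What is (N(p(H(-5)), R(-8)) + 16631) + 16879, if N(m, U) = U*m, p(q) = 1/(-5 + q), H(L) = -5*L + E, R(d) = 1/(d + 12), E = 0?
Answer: 2680801/80 ≈ 33510.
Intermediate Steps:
R(d) = 1/(12 + d)
H(L) = -5*L (H(L) = -5*L + 0 = -5*L)
(N(p(H(-5)), R(-8)) + 16631) + 16879 = (1/((12 - 8)*(-5 - 5*(-5))) + 16631) + 16879 = (1/(4*(-5 + 25)) + 16631) + 16879 = ((¼)/20 + 16631) + 16879 = ((¼)*(1/20) + 16631) + 16879 = (1/80 + 16631) + 16879 = 1330481/80 + 16879 = 2680801/80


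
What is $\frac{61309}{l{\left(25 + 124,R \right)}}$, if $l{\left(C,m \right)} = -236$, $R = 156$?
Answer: $- \frac{61309}{236} \approx -259.78$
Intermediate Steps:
$\frac{61309}{l{\left(25 + 124,R \right)}} = \frac{61309}{-236} = 61309 \left(- \frac{1}{236}\right) = - \frac{61309}{236}$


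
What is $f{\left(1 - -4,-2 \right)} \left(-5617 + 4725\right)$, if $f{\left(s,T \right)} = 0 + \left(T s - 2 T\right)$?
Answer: $5352$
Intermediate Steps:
$f{\left(s,T \right)} = - 2 T + T s$ ($f{\left(s,T \right)} = 0 + \left(- 2 T + T s\right) = - 2 T + T s$)
$f{\left(1 - -4,-2 \right)} \left(-5617 + 4725\right) = - 2 \left(-2 + \left(1 - -4\right)\right) \left(-5617 + 4725\right) = - 2 \left(-2 + \left(1 + 4\right)\right) \left(-892\right) = - 2 \left(-2 + 5\right) \left(-892\right) = \left(-2\right) 3 \left(-892\right) = \left(-6\right) \left(-892\right) = 5352$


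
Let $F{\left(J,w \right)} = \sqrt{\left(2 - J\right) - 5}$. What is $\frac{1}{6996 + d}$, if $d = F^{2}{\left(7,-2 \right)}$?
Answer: $\frac{1}{6986} \approx 0.00014314$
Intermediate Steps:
$F{\left(J,w \right)} = \sqrt{-3 - J}$
$d = -10$ ($d = \left(\sqrt{-3 - 7}\right)^{2} = \left(\sqrt{-10}\right)^{2} = \left(i \sqrt{10}\right)^{2} = -10$)
$\frac{1}{6996 + d} = \frac{1}{6996 - 10} = \frac{1}{6986}$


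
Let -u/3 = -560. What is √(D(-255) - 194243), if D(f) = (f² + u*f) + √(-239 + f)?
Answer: √(-557618 + I*√494) ≈ 0.01 + 746.74*I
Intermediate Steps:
u = 1680 (u = -3*(-560) = 1680)
D(f) = f² + √(-239 + f) + 1680*f (D(f) = (f² + 1680*f) + √(-239 + f) = f² + √(-239 + f) + 1680*f)
√(D(-255) - 194243) = √(((-255)² + √(-239 - 255) + 1680*(-255)) - 194243) = √((65025 + √(-494) - 428400) - 194243) = √((65025 + I*√494 - 428400) - 194243) = √((-363375 + I*√494) - 194243) = √(-557618 + I*√494)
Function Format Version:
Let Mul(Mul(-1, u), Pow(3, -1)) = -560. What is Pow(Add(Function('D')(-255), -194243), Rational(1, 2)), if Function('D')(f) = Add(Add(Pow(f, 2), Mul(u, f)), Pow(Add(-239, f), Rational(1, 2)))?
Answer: Pow(Add(-557618, Mul(I, Pow(494, Rational(1, 2)))), Rational(1, 2)) ≈ Add(0.01, Mul(746.74, I))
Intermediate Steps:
u = 1680 (u = Mul(-3, -560) = 1680)
Function('D')(f) = Add(Pow(f, 2), Pow(Add(-239, f), Rational(1, 2)), Mul(1680, f)) (Function('D')(f) = Add(Add(Pow(f, 2), Mul(1680, f)), Pow(Add(-239, f), Rational(1, 2))) = Add(Pow(f, 2), Pow(Add(-239, f), Rational(1, 2)), Mul(1680, f)))
Pow(Add(Function('D')(-255), -194243), Rational(1, 2)) = Pow(Add(Add(Pow(-255, 2), Pow(Add(-239, -255), Rational(1, 2)), Mul(1680, -255)), -194243), Rational(1, 2)) = Pow(Add(Add(65025, Pow(-494, Rational(1, 2)), -428400), -194243), Rational(1, 2)) = Pow(Add(Add(65025, Mul(I, Pow(494, Rational(1, 2))), -428400), -194243), Rational(1, 2)) = Pow(Add(Add(-363375, Mul(I, Pow(494, Rational(1, 2)))), -194243), Rational(1, 2)) = Pow(Add(-557618, Mul(I, Pow(494, Rational(1, 2)))), Rational(1, 2))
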